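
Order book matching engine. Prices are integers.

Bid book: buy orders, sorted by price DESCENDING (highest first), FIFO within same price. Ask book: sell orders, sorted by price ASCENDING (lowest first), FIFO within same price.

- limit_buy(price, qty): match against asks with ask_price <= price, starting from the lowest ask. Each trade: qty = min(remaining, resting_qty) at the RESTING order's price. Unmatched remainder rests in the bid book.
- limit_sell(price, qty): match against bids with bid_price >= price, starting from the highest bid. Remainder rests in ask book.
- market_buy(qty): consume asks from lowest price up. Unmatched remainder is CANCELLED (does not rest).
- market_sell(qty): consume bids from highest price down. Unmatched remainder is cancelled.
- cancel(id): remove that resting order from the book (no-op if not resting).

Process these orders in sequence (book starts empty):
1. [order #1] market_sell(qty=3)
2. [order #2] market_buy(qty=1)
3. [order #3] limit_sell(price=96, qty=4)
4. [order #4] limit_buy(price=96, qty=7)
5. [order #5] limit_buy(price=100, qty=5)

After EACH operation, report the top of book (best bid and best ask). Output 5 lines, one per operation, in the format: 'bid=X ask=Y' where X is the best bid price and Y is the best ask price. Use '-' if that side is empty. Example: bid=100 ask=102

After op 1 [order #1] market_sell(qty=3): fills=none; bids=[-] asks=[-]
After op 2 [order #2] market_buy(qty=1): fills=none; bids=[-] asks=[-]
After op 3 [order #3] limit_sell(price=96, qty=4): fills=none; bids=[-] asks=[#3:4@96]
After op 4 [order #4] limit_buy(price=96, qty=7): fills=#4x#3:4@96; bids=[#4:3@96] asks=[-]
After op 5 [order #5] limit_buy(price=100, qty=5): fills=none; bids=[#5:5@100 #4:3@96] asks=[-]

Answer: bid=- ask=-
bid=- ask=-
bid=- ask=96
bid=96 ask=-
bid=100 ask=-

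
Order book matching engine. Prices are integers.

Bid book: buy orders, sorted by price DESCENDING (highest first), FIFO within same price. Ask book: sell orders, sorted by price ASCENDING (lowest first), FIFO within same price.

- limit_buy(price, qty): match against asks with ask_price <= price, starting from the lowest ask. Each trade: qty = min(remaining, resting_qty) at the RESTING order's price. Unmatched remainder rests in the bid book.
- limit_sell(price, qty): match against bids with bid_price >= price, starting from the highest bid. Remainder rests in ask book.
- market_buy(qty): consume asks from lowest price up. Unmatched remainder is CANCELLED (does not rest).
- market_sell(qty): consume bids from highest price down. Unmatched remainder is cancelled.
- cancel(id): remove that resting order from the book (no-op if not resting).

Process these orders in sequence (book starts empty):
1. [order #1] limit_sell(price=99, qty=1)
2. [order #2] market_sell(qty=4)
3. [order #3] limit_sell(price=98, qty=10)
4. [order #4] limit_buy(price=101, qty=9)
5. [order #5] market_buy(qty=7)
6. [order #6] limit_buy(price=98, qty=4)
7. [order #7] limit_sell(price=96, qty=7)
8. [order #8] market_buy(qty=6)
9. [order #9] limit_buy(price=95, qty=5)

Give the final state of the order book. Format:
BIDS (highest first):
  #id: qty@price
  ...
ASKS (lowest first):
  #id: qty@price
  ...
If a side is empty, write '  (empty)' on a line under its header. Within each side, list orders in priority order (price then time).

After op 1 [order #1] limit_sell(price=99, qty=1): fills=none; bids=[-] asks=[#1:1@99]
After op 2 [order #2] market_sell(qty=4): fills=none; bids=[-] asks=[#1:1@99]
After op 3 [order #3] limit_sell(price=98, qty=10): fills=none; bids=[-] asks=[#3:10@98 #1:1@99]
After op 4 [order #4] limit_buy(price=101, qty=9): fills=#4x#3:9@98; bids=[-] asks=[#3:1@98 #1:1@99]
After op 5 [order #5] market_buy(qty=7): fills=#5x#3:1@98 #5x#1:1@99; bids=[-] asks=[-]
After op 6 [order #6] limit_buy(price=98, qty=4): fills=none; bids=[#6:4@98] asks=[-]
After op 7 [order #7] limit_sell(price=96, qty=7): fills=#6x#7:4@98; bids=[-] asks=[#7:3@96]
After op 8 [order #8] market_buy(qty=6): fills=#8x#7:3@96; bids=[-] asks=[-]
After op 9 [order #9] limit_buy(price=95, qty=5): fills=none; bids=[#9:5@95] asks=[-]

Answer: BIDS (highest first):
  #9: 5@95
ASKS (lowest first):
  (empty)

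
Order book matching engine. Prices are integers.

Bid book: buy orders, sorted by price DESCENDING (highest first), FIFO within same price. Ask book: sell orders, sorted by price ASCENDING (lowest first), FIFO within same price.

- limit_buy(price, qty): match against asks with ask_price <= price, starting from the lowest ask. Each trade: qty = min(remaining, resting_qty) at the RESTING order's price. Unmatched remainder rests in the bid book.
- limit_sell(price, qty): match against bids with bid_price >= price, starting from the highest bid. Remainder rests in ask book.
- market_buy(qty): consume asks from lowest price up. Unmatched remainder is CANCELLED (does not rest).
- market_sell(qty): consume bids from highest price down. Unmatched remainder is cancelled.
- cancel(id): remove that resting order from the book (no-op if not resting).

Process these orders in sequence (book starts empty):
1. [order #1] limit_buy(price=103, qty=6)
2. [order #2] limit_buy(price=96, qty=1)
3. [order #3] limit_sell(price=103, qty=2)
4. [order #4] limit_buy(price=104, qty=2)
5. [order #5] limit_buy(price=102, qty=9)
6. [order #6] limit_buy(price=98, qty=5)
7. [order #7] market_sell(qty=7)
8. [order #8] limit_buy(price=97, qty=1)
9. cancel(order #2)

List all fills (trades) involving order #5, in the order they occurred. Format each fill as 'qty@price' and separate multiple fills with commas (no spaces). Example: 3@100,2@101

Answer: 1@102

Derivation:
After op 1 [order #1] limit_buy(price=103, qty=6): fills=none; bids=[#1:6@103] asks=[-]
After op 2 [order #2] limit_buy(price=96, qty=1): fills=none; bids=[#1:6@103 #2:1@96] asks=[-]
After op 3 [order #3] limit_sell(price=103, qty=2): fills=#1x#3:2@103; bids=[#1:4@103 #2:1@96] asks=[-]
After op 4 [order #4] limit_buy(price=104, qty=2): fills=none; bids=[#4:2@104 #1:4@103 #2:1@96] asks=[-]
After op 5 [order #5] limit_buy(price=102, qty=9): fills=none; bids=[#4:2@104 #1:4@103 #5:9@102 #2:1@96] asks=[-]
After op 6 [order #6] limit_buy(price=98, qty=5): fills=none; bids=[#4:2@104 #1:4@103 #5:9@102 #6:5@98 #2:1@96] asks=[-]
After op 7 [order #7] market_sell(qty=7): fills=#4x#7:2@104 #1x#7:4@103 #5x#7:1@102; bids=[#5:8@102 #6:5@98 #2:1@96] asks=[-]
After op 8 [order #8] limit_buy(price=97, qty=1): fills=none; bids=[#5:8@102 #6:5@98 #8:1@97 #2:1@96] asks=[-]
After op 9 cancel(order #2): fills=none; bids=[#5:8@102 #6:5@98 #8:1@97] asks=[-]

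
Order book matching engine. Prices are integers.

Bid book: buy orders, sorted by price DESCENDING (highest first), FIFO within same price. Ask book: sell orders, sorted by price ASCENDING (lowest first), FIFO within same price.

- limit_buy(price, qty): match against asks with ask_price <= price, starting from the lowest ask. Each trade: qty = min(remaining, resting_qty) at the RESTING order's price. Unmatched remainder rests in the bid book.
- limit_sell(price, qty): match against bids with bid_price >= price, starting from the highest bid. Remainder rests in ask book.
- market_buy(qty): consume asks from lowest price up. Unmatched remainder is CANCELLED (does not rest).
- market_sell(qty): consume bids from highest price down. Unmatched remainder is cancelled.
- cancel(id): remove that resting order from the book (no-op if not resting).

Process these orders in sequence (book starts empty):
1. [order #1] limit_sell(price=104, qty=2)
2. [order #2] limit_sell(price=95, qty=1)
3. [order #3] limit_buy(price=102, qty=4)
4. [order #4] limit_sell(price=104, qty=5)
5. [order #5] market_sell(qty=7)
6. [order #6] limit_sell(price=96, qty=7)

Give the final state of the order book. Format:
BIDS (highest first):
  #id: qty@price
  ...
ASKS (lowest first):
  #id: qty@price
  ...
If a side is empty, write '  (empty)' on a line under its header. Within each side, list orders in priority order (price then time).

After op 1 [order #1] limit_sell(price=104, qty=2): fills=none; bids=[-] asks=[#1:2@104]
After op 2 [order #2] limit_sell(price=95, qty=1): fills=none; bids=[-] asks=[#2:1@95 #1:2@104]
After op 3 [order #3] limit_buy(price=102, qty=4): fills=#3x#2:1@95; bids=[#3:3@102] asks=[#1:2@104]
After op 4 [order #4] limit_sell(price=104, qty=5): fills=none; bids=[#3:3@102] asks=[#1:2@104 #4:5@104]
After op 5 [order #5] market_sell(qty=7): fills=#3x#5:3@102; bids=[-] asks=[#1:2@104 #4:5@104]
After op 6 [order #6] limit_sell(price=96, qty=7): fills=none; bids=[-] asks=[#6:7@96 #1:2@104 #4:5@104]

Answer: BIDS (highest first):
  (empty)
ASKS (lowest first):
  #6: 7@96
  #1: 2@104
  #4: 5@104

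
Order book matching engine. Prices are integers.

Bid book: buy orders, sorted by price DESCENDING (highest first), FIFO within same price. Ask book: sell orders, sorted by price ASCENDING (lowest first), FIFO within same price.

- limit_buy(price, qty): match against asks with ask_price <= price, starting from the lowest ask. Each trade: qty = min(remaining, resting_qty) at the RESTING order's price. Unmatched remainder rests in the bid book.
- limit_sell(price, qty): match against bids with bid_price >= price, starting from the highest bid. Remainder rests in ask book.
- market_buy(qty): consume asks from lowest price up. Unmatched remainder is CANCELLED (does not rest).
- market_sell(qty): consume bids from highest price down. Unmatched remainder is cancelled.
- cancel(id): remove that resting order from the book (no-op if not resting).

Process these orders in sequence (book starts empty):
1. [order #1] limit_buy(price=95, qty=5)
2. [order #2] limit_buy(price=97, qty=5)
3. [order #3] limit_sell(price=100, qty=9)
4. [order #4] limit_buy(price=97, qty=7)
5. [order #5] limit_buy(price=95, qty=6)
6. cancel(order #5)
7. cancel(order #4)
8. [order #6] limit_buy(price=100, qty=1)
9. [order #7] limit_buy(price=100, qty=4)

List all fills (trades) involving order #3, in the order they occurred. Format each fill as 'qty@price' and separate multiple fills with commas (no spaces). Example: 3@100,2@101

After op 1 [order #1] limit_buy(price=95, qty=5): fills=none; bids=[#1:5@95] asks=[-]
After op 2 [order #2] limit_buy(price=97, qty=5): fills=none; bids=[#2:5@97 #1:5@95] asks=[-]
After op 3 [order #3] limit_sell(price=100, qty=9): fills=none; bids=[#2:5@97 #1:5@95] asks=[#3:9@100]
After op 4 [order #4] limit_buy(price=97, qty=7): fills=none; bids=[#2:5@97 #4:7@97 #1:5@95] asks=[#3:9@100]
After op 5 [order #5] limit_buy(price=95, qty=6): fills=none; bids=[#2:5@97 #4:7@97 #1:5@95 #5:6@95] asks=[#3:9@100]
After op 6 cancel(order #5): fills=none; bids=[#2:5@97 #4:7@97 #1:5@95] asks=[#3:9@100]
After op 7 cancel(order #4): fills=none; bids=[#2:5@97 #1:5@95] asks=[#3:9@100]
After op 8 [order #6] limit_buy(price=100, qty=1): fills=#6x#3:1@100; bids=[#2:5@97 #1:5@95] asks=[#3:8@100]
After op 9 [order #7] limit_buy(price=100, qty=4): fills=#7x#3:4@100; bids=[#2:5@97 #1:5@95] asks=[#3:4@100]

Answer: 1@100,4@100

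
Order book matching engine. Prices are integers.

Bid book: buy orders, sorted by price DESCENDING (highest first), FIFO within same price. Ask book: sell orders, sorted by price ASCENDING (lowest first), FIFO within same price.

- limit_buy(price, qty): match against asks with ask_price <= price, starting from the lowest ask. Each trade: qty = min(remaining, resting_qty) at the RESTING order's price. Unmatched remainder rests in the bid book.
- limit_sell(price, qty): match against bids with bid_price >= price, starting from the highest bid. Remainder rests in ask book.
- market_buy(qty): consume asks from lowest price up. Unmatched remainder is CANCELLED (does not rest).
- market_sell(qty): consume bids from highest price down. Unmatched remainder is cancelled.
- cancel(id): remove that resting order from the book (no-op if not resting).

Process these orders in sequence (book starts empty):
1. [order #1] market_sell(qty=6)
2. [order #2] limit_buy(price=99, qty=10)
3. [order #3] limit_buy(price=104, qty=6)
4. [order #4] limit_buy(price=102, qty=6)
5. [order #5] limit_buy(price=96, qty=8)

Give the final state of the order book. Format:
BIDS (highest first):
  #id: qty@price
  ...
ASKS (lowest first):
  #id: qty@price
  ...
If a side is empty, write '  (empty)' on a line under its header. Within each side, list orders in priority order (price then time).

After op 1 [order #1] market_sell(qty=6): fills=none; bids=[-] asks=[-]
After op 2 [order #2] limit_buy(price=99, qty=10): fills=none; bids=[#2:10@99] asks=[-]
After op 3 [order #3] limit_buy(price=104, qty=6): fills=none; bids=[#3:6@104 #2:10@99] asks=[-]
After op 4 [order #4] limit_buy(price=102, qty=6): fills=none; bids=[#3:6@104 #4:6@102 #2:10@99] asks=[-]
After op 5 [order #5] limit_buy(price=96, qty=8): fills=none; bids=[#3:6@104 #4:6@102 #2:10@99 #5:8@96] asks=[-]

Answer: BIDS (highest first):
  #3: 6@104
  #4: 6@102
  #2: 10@99
  #5: 8@96
ASKS (lowest first):
  (empty)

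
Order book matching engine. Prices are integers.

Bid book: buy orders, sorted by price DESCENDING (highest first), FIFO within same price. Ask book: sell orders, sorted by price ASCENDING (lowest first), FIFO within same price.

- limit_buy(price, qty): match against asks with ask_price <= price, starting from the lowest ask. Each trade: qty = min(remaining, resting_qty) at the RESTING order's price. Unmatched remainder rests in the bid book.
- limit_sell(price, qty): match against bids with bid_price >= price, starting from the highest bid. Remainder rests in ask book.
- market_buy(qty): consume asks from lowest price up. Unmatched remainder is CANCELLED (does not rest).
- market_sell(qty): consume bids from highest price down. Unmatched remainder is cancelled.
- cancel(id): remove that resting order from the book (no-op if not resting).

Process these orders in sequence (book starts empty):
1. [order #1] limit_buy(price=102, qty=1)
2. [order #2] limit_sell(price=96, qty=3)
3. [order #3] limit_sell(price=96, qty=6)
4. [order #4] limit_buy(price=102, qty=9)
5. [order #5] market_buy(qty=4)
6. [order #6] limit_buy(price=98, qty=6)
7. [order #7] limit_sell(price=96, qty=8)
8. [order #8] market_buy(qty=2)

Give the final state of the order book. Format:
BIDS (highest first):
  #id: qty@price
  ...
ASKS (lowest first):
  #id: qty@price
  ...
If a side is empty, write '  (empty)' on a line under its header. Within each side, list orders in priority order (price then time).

Answer: BIDS (highest first):
  (empty)
ASKS (lowest first):
  (empty)

Derivation:
After op 1 [order #1] limit_buy(price=102, qty=1): fills=none; bids=[#1:1@102] asks=[-]
After op 2 [order #2] limit_sell(price=96, qty=3): fills=#1x#2:1@102; bids=[-] asks=[#2:2@96]
After op 3 [order #3] limit_sell(price=96, qty=6): fills=none; bids=[-] asks=[#2:2@96 #3:6@96]
After op 4 [order #4] limit_buy(price=102, qty=9): fills=#4x#2:2@96 #4x#3:6@96; bids=[#4:1@102] asks=[-]
After op 5 [order #5] market_buy(qty=4): fills=none; bids=[#4:1@102] asks=[-]
After op 6 [order #6] limit_buy(price=98, qty=6): fills=none; bids=[#4:1@102 #6:6@98] asks=[-]
After op 7 [order #7] limit_sell(price=96, qty=8): fills=#4x#7:1@102 #6x#7:6@98; bids=[-] asks=[#7:1@96]
After op 8 [order #8] market_buy(qty=2): fills=#8x#7:1@96; bids=[-] asks=[-]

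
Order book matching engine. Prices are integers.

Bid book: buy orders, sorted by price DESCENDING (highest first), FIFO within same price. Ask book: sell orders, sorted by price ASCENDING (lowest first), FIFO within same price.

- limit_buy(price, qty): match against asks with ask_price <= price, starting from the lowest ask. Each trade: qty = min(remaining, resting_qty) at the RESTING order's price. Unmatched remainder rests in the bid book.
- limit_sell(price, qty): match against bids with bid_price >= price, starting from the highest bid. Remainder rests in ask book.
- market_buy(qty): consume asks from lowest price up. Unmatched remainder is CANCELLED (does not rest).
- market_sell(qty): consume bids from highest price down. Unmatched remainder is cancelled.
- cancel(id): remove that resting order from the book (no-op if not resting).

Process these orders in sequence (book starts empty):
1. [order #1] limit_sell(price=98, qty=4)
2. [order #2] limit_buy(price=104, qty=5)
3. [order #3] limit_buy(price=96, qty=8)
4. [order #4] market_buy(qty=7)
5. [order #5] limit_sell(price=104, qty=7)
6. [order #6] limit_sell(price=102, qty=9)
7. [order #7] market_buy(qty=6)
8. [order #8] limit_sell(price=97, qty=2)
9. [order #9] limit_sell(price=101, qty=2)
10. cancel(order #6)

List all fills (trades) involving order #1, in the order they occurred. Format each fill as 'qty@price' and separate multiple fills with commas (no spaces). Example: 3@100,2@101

Answer: 4@98

Derivation:
After op 1 [order #1] limit_sell(price=98, qty=4): fills=none; bids=[-] asks=[#1:4@98]
After op 2 [order #2] limit_buy(price=104, qty=5): fills=#2x#1:4@98; bids=[#2:1@104] asks=[-]
After op 3 [order #3] limit_buy(price=96, qty=8): fills=none; bids=[#2:1@104 #3:8@96] asks=[-]
After op 4 [order #4] market_buy(qty=7): fills=none; bids=[#2:1@104 #3:8@96] asks=[-]
After op 5 [order #5] limit_sell(price=104, qty=7): fills=#2x#5:1@104; bids=[#3:8@96] asks=[#5:6@104]
After op 6 [order #6] limit_sell(price=102, qty=9): fills=none; bids=[#3:8@96] asks=[#6:9@102 #5:6@104]
After op 7 [order #7] market_buy(qty=6): fills=#7x#6:6@102; bids=[#3:8@96] asks=[#6:3@102 #5:6@104]
After op 8 [order #8] limit_sell(price=97, qty=2): fills=none; bids=[#3:8@96] asks=[#8:2@97 #6:3@102 #5:6@104]
After op 9 [order #9] limit_sell(price=101, qty=2): fills=none; bids=[#3:8@96] asks=[#8:2@97 #9:2@101 #6:3@102 #5:6@104]
After op 10 cancel(order #6): fills=none; bids=[#3:8@96] asks=[#8:2@97 #9:2@101 #5:6@104]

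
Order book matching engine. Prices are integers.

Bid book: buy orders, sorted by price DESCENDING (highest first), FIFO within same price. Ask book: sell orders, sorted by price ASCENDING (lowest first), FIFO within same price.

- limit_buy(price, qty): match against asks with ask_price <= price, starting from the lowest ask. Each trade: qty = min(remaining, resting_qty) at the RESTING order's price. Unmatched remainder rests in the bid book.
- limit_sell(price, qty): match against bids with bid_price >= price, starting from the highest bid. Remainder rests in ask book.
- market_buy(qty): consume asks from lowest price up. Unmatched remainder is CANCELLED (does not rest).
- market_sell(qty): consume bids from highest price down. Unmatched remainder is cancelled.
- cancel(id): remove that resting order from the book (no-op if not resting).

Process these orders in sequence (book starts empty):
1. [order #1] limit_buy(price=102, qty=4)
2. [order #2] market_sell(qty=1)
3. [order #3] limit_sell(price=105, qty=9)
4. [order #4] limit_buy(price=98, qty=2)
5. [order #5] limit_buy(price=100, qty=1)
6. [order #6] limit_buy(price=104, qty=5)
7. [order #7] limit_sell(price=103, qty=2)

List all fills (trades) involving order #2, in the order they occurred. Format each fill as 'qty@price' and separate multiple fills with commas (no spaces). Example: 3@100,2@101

Answer: 1@102

Derivation:
After op 1 [order #1] limit_buy(price=102, qty=4): fills=none; bids=[#1:4@102] asks=[-]
After op 2 [order #2] market_sell(qty=1): fills=#1x#2:1@102; bids=[#1:3@102] asks=[-]
After op 3 [order #3] limit_sell(price=105, qty=9): fills=none; bids=[#1:3@102] asks=[#3:9@105]
After op 4 [order #4] limit_buy(price=98, qty=2): fills=none; bids=[#1:3@102 #4:2@98] asks=[#3:9@105]
After op 5 [order #5] limit_buy(price=100, qty=1): fills=none; bids=[#1:3@102 #5:1@100 #4:2@98] asks=[#3:9@105]
After op 6 [order #6] limit_buy(price=104, qty=5): fills=none; bids=[#6:5@104 #1:3@102 #5:1@100 #4:2@98] asks=[#3:9@105]
After op 7 [order #7] limit_sell(price=103, qty=2): fills=#6x#7:2@104; bids=[#6:3@104 #1:3@102 #5:1@100 #4:2@98] asks=[#3:9@105]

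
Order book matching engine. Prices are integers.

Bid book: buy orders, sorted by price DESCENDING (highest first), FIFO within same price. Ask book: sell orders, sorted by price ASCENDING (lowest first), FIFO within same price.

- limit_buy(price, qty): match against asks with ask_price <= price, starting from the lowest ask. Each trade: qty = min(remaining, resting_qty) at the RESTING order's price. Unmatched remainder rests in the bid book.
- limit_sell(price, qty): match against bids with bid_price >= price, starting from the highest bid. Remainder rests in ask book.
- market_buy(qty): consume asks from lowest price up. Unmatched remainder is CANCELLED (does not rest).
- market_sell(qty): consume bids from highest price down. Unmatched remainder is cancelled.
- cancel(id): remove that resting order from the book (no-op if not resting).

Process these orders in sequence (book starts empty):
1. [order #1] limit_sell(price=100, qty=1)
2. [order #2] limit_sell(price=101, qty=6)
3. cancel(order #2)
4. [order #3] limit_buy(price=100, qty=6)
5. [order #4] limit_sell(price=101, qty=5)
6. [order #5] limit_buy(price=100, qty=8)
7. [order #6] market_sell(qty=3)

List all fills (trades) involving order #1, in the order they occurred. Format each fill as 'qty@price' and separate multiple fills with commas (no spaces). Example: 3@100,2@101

Answer: 1@100

Derivation:
After op 1 [order #1] limit_sell(price=100, qty=1): fills=none; bids=[-] asks=[#1:1@100]
After op 2 [order #2] limit_sell(price=101, qty=6): fills=none; bids=[-] asks=[#1:1@100 #2:6@101]
After op 3 cancel(order #2): fills=none; bids=[-] asks=[#1:1@100]
After op 4 [order #3] limit_buy(price=100, qty=6): fills=#3x#1:1@100; bids=[#3:5@100] asks=[-]
After op 5 [order #4] limit_sell(price=101, qty=5): fills=none; bids=[#3:5@100] asks=[#4:5@101]
After op 6 [order #5] limit_buy(price=100, qty=8): fills=none; bids=[#3:5@100 #5:8@100] asks=[#4:5@101]
After op 7 [order #6] market_sell(qty=3): fills=#3x#6:3@100; bids=[#3:2@100 #5:8@100] asks=[#4:5@101]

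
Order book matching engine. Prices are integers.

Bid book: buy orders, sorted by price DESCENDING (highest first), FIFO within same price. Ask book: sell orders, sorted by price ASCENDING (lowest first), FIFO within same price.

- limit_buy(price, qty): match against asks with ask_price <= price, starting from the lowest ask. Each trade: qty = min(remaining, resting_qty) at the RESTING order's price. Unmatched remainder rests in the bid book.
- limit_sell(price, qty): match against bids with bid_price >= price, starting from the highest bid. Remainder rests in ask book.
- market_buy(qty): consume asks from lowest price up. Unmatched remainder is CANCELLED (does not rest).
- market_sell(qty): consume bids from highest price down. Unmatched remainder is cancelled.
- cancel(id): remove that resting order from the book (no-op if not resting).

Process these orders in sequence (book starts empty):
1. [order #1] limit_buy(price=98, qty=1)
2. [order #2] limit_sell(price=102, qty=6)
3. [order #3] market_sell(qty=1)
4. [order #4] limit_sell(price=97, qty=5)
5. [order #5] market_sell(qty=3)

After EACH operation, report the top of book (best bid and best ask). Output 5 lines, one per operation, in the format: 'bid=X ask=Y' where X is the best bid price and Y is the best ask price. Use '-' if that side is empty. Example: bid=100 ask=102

After op 1 [order #1] limit_buy(price=98, qty=1): fills=none; bids=[#1:1@98] asks=[-]
After op 2 [order #2] limit_sell(price=102, qty=6): fills=none; bids=[#1:1@98] asks=[#2:6@102]
After op 3 [order #3] market_sell(qty=1): fills=#1x#3:1@98; bids=[-] asks=[#2:6@102]
After op 4 [order #4] limit_sell(price=97, qty=5): fills=none; bids=[-] asks=[#4:5@97 #2:6@102]
After op 5 [order #5] market_sell(qty=3): fills=none; bids=[-] asks=[#4:5@97 #2:6@102]

Answer: bid=98 ask=-
bid=98 ask=102
bid=- ask=102
bid=- ask=97
bid=- ask=97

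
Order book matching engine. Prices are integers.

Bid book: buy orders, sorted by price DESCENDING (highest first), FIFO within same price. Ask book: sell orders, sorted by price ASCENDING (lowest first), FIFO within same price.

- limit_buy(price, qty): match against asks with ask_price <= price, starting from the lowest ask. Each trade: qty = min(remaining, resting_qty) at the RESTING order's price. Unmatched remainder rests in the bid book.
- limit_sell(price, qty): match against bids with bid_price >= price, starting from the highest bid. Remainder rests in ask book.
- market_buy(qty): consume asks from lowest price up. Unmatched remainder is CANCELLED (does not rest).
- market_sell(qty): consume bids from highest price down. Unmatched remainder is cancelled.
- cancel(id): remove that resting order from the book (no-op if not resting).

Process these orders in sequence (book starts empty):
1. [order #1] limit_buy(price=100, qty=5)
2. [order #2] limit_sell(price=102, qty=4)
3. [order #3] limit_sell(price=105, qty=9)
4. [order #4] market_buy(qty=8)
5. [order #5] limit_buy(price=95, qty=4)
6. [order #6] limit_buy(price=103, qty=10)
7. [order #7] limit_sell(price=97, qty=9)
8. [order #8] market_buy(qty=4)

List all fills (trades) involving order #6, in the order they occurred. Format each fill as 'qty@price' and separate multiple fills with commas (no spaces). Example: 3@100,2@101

After op 1 [order #1] limit_buy(price=100, qty=5): fills=none; bids=[#1:5@100] asks=[-]
After op 2 [order #2] limit_sell(price=102, qty=4): fills=none; bids=[#1:5@100] asks=[#2:4@102]
After op 3 [order #3] limit_sell(price=105, qty=9): fills=none; bids=[#1:5@100] asks=[#2:4@102 #3:9@105]
After op 4 [order #4] market_buy(qty=8): fills=#4x#2:4@102 #4x#3:4@105; bids=[#1:5@100] asks=[#3:5@105]
After op 5 [order #5] limit_buy(price=95, qty=4): fills=none; bids=[#1:5@100 #5:4@95] asks=[#3:5@105]
After op 6 [order #6] limit_buy(price=103, qty=10): fills=none; bids=[#6:10@103 #1:5@100 #5:4@95] asks=[#3:5@105]
After op 7 [order #7] limit_sell(price=97, qty=9): fills=#6x#7:9@103; bids=[#6:1@103 #1:5@100 #5:4@95] asks=[#3:5@105]
After op 8 [order #8] market_buy(qty=4): fills=#8x#3:4@105; bids=[#6:1@103 #1:5@100 #5:4@95] asks=[#3:1@105]

Answer: 9@103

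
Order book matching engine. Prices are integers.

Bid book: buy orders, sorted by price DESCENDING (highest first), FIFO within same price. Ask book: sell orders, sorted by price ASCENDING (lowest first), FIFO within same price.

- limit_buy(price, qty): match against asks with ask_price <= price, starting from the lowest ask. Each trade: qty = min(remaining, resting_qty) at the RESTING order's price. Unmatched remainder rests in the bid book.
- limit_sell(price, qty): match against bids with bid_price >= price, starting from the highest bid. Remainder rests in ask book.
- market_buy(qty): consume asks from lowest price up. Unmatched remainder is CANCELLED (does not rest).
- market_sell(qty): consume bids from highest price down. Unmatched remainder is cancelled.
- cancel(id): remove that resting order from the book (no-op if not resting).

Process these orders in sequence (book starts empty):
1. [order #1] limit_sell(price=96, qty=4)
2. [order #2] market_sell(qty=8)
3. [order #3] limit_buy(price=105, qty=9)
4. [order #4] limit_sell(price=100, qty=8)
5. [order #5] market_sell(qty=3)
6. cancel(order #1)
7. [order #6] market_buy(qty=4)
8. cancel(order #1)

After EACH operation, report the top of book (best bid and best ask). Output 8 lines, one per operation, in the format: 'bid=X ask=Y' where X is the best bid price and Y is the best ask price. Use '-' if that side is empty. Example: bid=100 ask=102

Answer: bid=- ask=96
bid=- ask=96
bid=105 ask=-
bid=- ask=100
bid=- ask=100
bid=- ask=100
bid=- ask=-
bid=- ask=-

Derivation:
After op 1 [order #1] limit_sell(price=96, qty=4): fills=none; bids=[-] asks=[#1:4@96]
After op 2 [order #2] market_sell(qty=8): fills=none; bids=[-] asks=[#1:4@96]
After op 3 [order #3] limit_buy(price=105, qty=9): fills=#3x#1:4@96; bids=[#3:5@105] asks=[-]
After op 4 [order #4] limit_sell(price=100, qty=8): fills=#3x#4:5@105; bids=[-] asks=[#4:3@100]
After op 5 [order #5] market_sell(qty=3): fills=none; bids=[-] asks=[#4:3@100]
After op 6 cancel(order #1): fills=none; bids=[-] asks=[#4:3@100]
After op 7 [order #6] market_buy(qty=4): fills=#6x#4:3@100; bids=[-] asks=[-]
After op 8 cancel(order #1): fills=none; bids=[-] asks=[-]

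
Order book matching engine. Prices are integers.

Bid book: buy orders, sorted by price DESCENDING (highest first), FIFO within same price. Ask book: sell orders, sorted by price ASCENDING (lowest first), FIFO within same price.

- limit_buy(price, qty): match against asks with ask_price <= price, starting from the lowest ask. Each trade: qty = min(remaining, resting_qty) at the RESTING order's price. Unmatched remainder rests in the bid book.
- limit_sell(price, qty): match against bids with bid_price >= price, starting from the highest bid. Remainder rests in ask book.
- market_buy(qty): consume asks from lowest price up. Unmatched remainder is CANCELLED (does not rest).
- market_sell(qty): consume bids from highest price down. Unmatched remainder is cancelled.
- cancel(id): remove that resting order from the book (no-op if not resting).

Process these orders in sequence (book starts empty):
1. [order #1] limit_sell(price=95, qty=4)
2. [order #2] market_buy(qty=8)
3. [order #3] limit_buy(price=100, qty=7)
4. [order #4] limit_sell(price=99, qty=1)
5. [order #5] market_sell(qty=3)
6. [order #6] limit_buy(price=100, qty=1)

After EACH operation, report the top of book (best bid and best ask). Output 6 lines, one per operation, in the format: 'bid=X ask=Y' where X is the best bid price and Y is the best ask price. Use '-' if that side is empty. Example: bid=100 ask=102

After op 1 [order #1] limit_sell(price=95, qty=4): fills=none; bids=[-] asks=[#1:4@95]
After op 2 [order #2] market_buy(qty=8): fills=#2x#1:4@95; bids=[-] asks=[-]
After op 3 [order #3] limit_buy(price=100, qty=7): fills=none; bids=[#3:7@100] asks=[-]
After op 4 [order #4] limit_sell(price=99, qty=1): fills=#3x#4:1@100; bids=[#3:6@100] asks=[-]
After op 5 [order #5] market_sell(qty=3): fills=#3x#5:3@100; bids=[#3:3@100] asks=[-]
After op 6 [order #6] limit_buy(price=100, qty=1): fills=none; bids=[#3:3@100 #6:1@100] asks=[-]

Answer: bid=- ask=95
bid=- ask=-
bid=100 ask=-
bid=100 ask=-
bid=100 ask=-
bid=100 ask=-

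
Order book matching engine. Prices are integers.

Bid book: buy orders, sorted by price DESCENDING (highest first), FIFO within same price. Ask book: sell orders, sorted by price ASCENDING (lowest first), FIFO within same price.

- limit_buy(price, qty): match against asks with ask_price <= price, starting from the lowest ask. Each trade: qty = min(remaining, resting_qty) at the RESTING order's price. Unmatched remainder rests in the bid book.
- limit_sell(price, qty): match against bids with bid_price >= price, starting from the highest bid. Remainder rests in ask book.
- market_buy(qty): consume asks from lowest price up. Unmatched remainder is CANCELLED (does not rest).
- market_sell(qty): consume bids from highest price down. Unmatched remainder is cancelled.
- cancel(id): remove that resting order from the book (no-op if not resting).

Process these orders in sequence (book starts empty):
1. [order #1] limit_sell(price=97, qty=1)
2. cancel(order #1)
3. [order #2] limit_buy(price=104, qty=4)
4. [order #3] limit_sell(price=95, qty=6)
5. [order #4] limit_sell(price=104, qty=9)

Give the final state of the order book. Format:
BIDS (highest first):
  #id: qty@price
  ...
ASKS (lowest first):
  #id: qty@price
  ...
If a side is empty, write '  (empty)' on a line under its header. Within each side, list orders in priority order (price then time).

After op 1 [order #1] limit_sell(price=97, qty=1): fills=none; bids=[-] asks=[#1:1@97]
After op 2 cancel(order #1): fills=none; bids=[-] asks=[-]
After op 3 [order #2] limit_buy(price=104, qty=4): fills=none; bids=[#2:4@104] asks=[-]
After op 4 [order #3] limit_sell(price=95, qty=6): fills=#2x#3:4@104; bids=[-] asks=[#3:2@95]
After op 5 [order #4] limit_sell(price=104, qty=9): fills=none; bids=[-] asks=[#3:2@95 #4:9@104]

Answer: BIDS (highest first):
  (empty)
ASKS (lowest first):
  #3: 2@95
  #4: 9@104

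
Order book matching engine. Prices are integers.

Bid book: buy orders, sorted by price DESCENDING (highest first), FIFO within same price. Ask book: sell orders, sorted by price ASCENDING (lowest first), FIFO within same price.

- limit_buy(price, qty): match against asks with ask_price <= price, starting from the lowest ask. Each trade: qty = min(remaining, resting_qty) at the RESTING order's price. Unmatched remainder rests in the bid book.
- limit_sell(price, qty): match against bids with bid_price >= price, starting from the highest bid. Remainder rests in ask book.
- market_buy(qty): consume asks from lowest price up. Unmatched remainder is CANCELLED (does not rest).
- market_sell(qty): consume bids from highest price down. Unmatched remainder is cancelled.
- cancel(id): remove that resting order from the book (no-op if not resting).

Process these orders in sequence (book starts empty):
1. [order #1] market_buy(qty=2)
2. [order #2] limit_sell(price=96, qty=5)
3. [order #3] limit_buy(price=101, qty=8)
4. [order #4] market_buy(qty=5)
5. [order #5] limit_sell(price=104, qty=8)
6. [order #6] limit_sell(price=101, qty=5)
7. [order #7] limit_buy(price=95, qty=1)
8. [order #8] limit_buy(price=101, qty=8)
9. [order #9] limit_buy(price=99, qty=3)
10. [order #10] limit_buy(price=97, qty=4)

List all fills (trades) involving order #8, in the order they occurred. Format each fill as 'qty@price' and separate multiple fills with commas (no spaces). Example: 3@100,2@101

After op 1 [order #1] market_buy(qty=2): fills=none; bids=[-] asks=[-]
After op 2 [order #2] limit_sell(price=96, qty=5): fills=none; bids=[-] asks=[#2:5@96]
After op 3 [order #3] limit_buy(price=101, qty=8): fills=#3x#2:5@96; bids=[#3:3@101] asks=[-]
After op 4 [order #4] market_buy(qty=5): fills=none; bids=[#3:3@101] asks=[-]
After op 5 [order #5] limit_sell(price=104, qty=8): fills=none; bids=[#3:3@101] asks=[#5:8@104]
After op 6 [order #6] limit_sell(price=101, qty=5): fills=#3x#6:3@101; bids=[-] asks=[#6:2@101 #5:8@104]
After op 7 [order #7] limit_buy(price=95, qty=1): fills=none; bids=[#7:1@95] asks=[#6:2@101 #5:8@104]
After op 8 [order #8] limit_buy(price=101, qty=8): fills=#8x#6:2@101; bids=[#8:6@101 #7:1@95] asks=[#5:8@104]
After op 9 [order #9] limit_buy(price=99, qty=3): fills=none; bids=[#8:6@101 #9:3@99 #7:1@95] asks=[#5:8@104]
After op 10 [order #10] limit_buy(price=97, qty=4): fills=none; bids=[#8:6@101 #9:3@99 #10:4@97 #7:1@95] asks=[#5:8@104]

Answer: 2@101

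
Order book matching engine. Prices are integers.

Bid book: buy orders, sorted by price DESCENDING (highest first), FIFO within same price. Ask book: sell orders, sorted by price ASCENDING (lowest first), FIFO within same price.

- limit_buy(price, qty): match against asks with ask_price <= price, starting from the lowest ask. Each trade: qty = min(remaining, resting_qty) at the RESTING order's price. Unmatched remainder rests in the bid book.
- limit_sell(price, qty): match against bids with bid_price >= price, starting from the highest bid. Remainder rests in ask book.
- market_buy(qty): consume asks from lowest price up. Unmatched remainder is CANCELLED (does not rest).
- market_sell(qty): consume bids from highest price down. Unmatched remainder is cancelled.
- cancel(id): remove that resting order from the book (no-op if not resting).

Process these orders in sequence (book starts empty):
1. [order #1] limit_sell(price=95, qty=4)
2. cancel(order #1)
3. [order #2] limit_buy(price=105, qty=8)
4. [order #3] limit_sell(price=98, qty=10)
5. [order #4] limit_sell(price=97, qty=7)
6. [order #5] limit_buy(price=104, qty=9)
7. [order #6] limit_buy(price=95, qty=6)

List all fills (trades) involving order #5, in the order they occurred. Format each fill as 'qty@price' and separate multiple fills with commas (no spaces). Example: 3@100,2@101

Answer: 7@97,2@98

Derivation:
After op 1 [order #1] limit_sell(price=95, qty=4): fills=none; bids=[-] asks=[#1:4@95]
After op 2 cancel(order #1): fills=none; bids=[-] asks=[-]
After op 3 [order #2] limit_buy(price=105, qty=8): fills=none; bids=[#2:8@105] asks=[-]
After op 4 [order #3] limit_sell(price=98, qty=10): fills=#2x#3:8@105; bids=[-] asks=[#3:2@98]
After op 5 [order #4] limit_sell(price=97, qty=7): fills=none; bids=[-] asks=[#4:7@97 #3:2@98]
After op 6 [order #5] limit_buy(price=104, qty=9): fills=#5x#4:7@97 #5x#3:2@98; bids=[-] asks=[-]
After op 7 [order #6] limit_buy(price=95, qty=6): fills=none; bids=[#6:6@95] asks=[-]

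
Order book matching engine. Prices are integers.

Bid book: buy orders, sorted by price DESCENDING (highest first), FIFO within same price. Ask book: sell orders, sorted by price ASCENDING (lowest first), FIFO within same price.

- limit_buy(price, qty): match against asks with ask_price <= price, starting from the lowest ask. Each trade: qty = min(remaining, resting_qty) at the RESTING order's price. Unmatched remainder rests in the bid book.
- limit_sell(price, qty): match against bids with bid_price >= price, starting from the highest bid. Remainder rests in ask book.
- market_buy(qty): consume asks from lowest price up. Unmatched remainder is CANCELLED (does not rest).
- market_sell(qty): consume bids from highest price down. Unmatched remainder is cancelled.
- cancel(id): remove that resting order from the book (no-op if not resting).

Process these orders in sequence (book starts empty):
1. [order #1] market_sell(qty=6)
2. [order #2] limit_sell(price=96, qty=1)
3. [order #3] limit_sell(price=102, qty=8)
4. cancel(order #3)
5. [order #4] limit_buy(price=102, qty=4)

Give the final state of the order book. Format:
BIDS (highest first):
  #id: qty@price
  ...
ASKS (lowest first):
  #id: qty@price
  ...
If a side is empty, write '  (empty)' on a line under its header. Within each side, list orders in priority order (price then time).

Answer: BIDS (highest first):
  #4: 3@102
ASKS (lowest first):
  (empty)

Derivation:
After op 1 [order #1] market_sell(qty=6): fills=none; bids=[-] asks=[-]
After op 2 [order #2] limit_sell(price=96, qty=1): fills=none; bids=[-] asks=[#2:1@96]
After op 3 [order #3] limit_sell(price=102, qty=8): fills=none; bids=[-] asks=[#2:1@96 #3:8@102]
After op 4 cancel(order #3): fills=none; bids=[-] asks=[#2:1@96]
After op 5 [order #4] limit_buy(price=102, qty=4): fills=#4x#2:1@96; bids=[#4:3@102] asks=[-]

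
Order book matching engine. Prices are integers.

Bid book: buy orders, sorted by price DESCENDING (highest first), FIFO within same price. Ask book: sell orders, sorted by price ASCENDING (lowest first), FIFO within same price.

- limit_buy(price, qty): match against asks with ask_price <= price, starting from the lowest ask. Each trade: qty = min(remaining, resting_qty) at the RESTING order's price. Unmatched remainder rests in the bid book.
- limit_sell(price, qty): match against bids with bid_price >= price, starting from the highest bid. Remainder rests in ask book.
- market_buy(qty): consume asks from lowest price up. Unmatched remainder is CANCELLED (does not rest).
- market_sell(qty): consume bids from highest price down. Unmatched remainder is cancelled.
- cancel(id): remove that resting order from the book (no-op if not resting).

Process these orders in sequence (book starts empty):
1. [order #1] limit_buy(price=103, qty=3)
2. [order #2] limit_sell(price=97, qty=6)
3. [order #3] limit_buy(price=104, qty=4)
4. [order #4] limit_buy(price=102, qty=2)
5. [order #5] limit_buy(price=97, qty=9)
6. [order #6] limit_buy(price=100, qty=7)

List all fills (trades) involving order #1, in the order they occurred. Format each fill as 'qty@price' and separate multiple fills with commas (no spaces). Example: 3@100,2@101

Answer: 3@103

Derivation:
After op 1 [order #1] limit_buy(price=103, qty=3): fills=none; bids=[#1:3@103] asks=[-]
After op 2 [order #2] limit_sell(price=97, qty=6): fills=#1x#2:3@103; bids=[-] asks=[#2:3@97]
After op 3 [order #3] limit_buy(price=104, qty=4): fills=#3x#2:3@97; bids=[#3:1@104] asks=[-]
After op 4 [order #4] limit_buy(price=102, qty=2): fills=none; bids=[#3:1@104 #4:2@102] asks=[-]
After op 5 [order #5] limit_buy(price=97, qty=9): fills=none; bids=[#3:1@104 #4:2@102 #5:9@97] asks=[-]
After op 6 [order #6] limit_buy(price=100, qty=7): fills=none; bids=[#3:1@104 #4:2@102 #6:7@100 #5:9@97] asks=[-]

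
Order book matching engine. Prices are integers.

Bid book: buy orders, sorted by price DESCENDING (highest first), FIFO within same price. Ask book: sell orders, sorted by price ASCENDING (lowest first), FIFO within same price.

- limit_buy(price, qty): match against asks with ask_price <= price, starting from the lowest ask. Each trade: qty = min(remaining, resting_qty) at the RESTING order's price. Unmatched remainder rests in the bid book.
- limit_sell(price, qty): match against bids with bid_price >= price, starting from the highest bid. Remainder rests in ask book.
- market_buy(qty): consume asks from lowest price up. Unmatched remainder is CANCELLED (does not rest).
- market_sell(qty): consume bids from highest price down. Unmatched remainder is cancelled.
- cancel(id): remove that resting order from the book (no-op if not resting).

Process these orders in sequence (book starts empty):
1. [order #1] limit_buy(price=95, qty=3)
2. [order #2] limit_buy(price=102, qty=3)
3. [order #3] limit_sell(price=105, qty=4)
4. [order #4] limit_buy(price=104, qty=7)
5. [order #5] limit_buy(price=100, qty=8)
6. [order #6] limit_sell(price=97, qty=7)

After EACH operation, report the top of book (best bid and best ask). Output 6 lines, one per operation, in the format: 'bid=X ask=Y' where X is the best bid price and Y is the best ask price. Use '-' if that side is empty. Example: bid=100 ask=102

After op 1 [order #1] limit_buy(price=95, qty=3): fills=none; bids=[#1:3@95] asks=[-]
After op 2 [order #2] limit_buy(price=102, qty=3): fills=none; bids=[#2:3@102 #1:3@95] asks=[-]
After op 3 [order #3] limit_sell(price=105, qty=4): fills=none; bids=[#2:3@102 #1:3@95] asks=[#3:4@105]
After op 4 [order #4] limit_buy(price=104, qty=7): fills=none; bids=[#4:7@104 #2:3@102 #1:3@95] asks=[#3:4@105]
After op 5 [order #5] limit_buy(price=100, qty=8): fills=none; bids=[#4:7@104 #2:3@102 #5:8@100 #1:3@95] asks=[#3:4@105]
After op 6 [order #6] limit_sell(price=97, qty=7): fills=#4x#6:7@104; bids=[#2:3@102 #5:8@100 #1:3@95] asks=[#3:4@105]

Answer: bid=95 ask=-
bid=102 ask=-
bid=102 ask=105
bid=104 ask=105
bid=104 ask=105
bid=102 ask=105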